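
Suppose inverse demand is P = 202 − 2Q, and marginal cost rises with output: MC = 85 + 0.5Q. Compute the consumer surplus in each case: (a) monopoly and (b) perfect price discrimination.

A monopolist chooses Q where MR = MC. MR = 202 − 4Q; setting this equal to 85 + 0.5Q gives Q = 26 and P = 150.
CS = ½·(202 − 150)·26 = 676.
With perfect price discrimination, output is the efficient level Q = 46.8 (where demand meets MC), but every buyer pays their willingness to pay: CS = 0 and PS = total surplus.
CS = 0.

Monopoly: CS = 676; Perfect PD: CS = 0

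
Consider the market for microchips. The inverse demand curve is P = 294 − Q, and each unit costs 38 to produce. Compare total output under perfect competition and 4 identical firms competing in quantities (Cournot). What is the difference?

Total output falls by 51.2

Perfect competition: P = MC = 38, so 294 − Q = 38 and Q = 256.
With 4 symmetric Cournot firms, each firm's FOC gives 294 − 5q = 38, so q = 51.2, Q = 4·51.2 = 204.8, and P = 89.2.
Change in total output: 204.8 − 256 = −51.2.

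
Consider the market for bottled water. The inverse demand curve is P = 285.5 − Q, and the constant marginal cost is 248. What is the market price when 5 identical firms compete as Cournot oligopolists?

P = 254.25

With 5 symmetric Cournot firms, each firm's FOC gives 285.5 − 6q = 248, so q = 6.25, Q = 5·6.25 = 31.25, and P = 254.25.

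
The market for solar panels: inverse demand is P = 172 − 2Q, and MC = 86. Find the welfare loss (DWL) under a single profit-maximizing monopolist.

Perfect competition: P = MC = 86, so 172 − 2Q = 86 and Q = 43.
The monopolist equates marginal revenue to marginal cost: 172 − 4Q = 86, so Q = 21.5. From demand, P = 129.
DWL is the triangle between Q = 21.5 and Q = 43: ½·(43 − 21.5)·(129 − 86) = 462.25.

DWL = 462.25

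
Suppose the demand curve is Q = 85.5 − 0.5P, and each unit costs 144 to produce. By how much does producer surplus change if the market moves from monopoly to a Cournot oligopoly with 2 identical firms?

Inverting demand: P = 171 − 2Q.
The monopolist equates marginal revenue to marginal cost: 171 − 4Q = 144, so Q = 6.75. From demand, P = 157.5.
PS = (157.5 − 144)·6.75 = 91.125.
With 2 symmetric Cournot firms, each firm's FOC gives 171 − 6q = 144, so q = 4.5, Q = 2·4.5 = 9, and P = 153.
PS = (153 − 144)·9 = 81.
Change in producer surplus: 81 − 91.125 = −10.125.

Producer surplus falls by 10.125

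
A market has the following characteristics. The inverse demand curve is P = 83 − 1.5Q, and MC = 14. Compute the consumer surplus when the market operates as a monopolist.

The monopolist equates marginal revenue to marginal cost: 83 − 3Q = 14, so Q = 23. From demand, P = 48.5.
CS = ½·(83 − 48.5)·23 = 396.75.

CS = 396.75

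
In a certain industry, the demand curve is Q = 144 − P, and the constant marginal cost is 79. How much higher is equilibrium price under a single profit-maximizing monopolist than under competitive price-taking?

Inverting demand: P = 144 − Q.
Competitive firms price at marginal cost: P = 79, giving Q = 65.
The monopolist equates marginal revenue to marginal cost: 144 − 2Q = 79, so Q = 32.5. From demand, P = 111.5.
Change in equilibrium price: 111.5 − 79 = 32.5.

P rises by 32.5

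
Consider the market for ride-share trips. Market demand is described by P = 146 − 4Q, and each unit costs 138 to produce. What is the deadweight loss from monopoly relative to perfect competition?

Under competition P = MC = 138, so Q = (146 − 138)/4 = 2.
The monopolist equates marginal revenue to marginal cost: 146 − 8Q = 138, so Q = 1. From demand, P = 142.
DWL is the triangle between Q = 1 and Q = 2: ½·(2 − 1)·(142 − 138) = 2.

DWL = 2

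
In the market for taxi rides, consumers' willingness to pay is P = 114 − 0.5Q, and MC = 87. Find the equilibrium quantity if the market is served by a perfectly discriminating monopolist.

Under first-degree price discrimination the firm charges each unit its demand price and produces up to where P = MC, i.e. Q = 54. Consumer surplus is zero; producer surplus equals total surplus.

Q = 54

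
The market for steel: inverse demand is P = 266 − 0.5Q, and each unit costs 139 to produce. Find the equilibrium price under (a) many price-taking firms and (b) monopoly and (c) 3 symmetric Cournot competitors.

Competitive firms price at marginal cost: P = 139, giving Q = 254.
A monopolist chooses Q where MR = MC. MR = 266 − Q; setting this equal to 139 gives Q = 127 and P = 202.5.
Cournot with 3 identical firms: the symmetric best-response condition is 266 − 2q = 139. Each firm produces q = 63.5, total output Q = 190.5, price P = 170.75.

Competition: P = 139; Monopoly: P = 202.5; Cournot: P = 170.75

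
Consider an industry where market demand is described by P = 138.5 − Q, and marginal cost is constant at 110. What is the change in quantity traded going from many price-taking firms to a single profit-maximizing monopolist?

Quantity traded falls by 14.25

Under competition P = MC = 110, so Q = (138.5 − 110)/1 = 28.5.
A monopolist chooses Q where MR = MC. MR = 138.5 − 2Q; setting this equal to 110 gives Q = 14.25 and P = 124.25.
Change in quantity traded: 14.25 − 28.5 = −14.25.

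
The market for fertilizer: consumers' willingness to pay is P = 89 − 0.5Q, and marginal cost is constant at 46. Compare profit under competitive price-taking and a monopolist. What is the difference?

Perfect competition: P = MC = 46, so 89 − 0.5Q = 46 and Q = 86.
Profit = (46 − 46)·86 = 0.
Monopoly sets MR = MC: 89 − Q = 46 ⇒ Q = 43, P = 89 − 0.5·43 = 67.5.
Profit = (67.5 − 46)·43 = 924.5.
Change in profit: 924.5 − 0 = 924.5.

π rises by 924.5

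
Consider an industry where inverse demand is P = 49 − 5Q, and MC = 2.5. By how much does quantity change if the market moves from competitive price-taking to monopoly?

Quantity falls by 4.65

Competitive firms price at marginal cost: P = 2.5, giving Q = 9.3.
A monopolist chooses Q where MR = MC. MR = 49 − 10Q; setting this equal to 2.5 gives Q = 4.65 and P = 25.75.
Change in quantity: 4.65 − 9.3 = −4.65.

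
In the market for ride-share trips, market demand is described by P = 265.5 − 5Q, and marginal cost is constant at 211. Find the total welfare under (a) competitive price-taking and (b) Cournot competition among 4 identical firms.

Perfect competition: P = MC = 211, so 265.5 − 5Q = 211 and Q = 10.9.
CS = ½·(265.5 − 211)·10.9 = 297.025; PS = (211 − 211)·10.9 = 0; TS = 297.025.
With 4 symmetric Cournot firms, each firm's FOC gives 265.5 − 25q = 211, so q = 2.18, Q = 4·2.18 = 8.72, and P = 221.9.
CS = ½·(265.5 − 221.9)·8.72 = 190.096; PS = (221.9 − 211)·8.72 = 95.048; TS = 285.144.

Competition: TS = 297.025; Cournot: TS = 285.144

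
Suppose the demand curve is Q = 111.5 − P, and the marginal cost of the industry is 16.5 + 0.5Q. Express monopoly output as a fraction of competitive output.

Inverting demand: P = 111.5 − Q.
The monopolist equates marginal revenue to marginal cost: 111.5 − 2Q = 16.5 + 0.5Q, so Q = 38. From demand, P = 73.5.
Under competition P = MC: 111.5 − Q = 16.5 + 0.5Q ⇒ Q = 190/3, P = 289/6.
Ratio Q_m/Q_c = 38/(190/3) = 0.6.

Q_m/Q_c = 0.6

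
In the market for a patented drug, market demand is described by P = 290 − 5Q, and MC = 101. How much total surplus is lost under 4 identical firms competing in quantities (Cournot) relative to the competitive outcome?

DWL = 142.884

Under competition P = MC = 101, so Q = (290 − 101)/5 = 37.8.
Cournot with 4 identical firms: the symmetric best-response condition is 290 − 25q = 101. Each firm produces q = 7.56, total output Q = 30.24, price P = 138.8.
DWL is the triangle between Q = 30.24 and Q = 37.8: ½·(37.8 − 30.24)·(138.8 − 101) = 142.884.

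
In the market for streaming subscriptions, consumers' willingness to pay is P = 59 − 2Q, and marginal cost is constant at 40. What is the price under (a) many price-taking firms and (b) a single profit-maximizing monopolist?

Competition: P = 40; Monopoly: P = 49.5

Competitive firms price at marginal cost: P = 40, giving Q = 9.5.
A monopolist chooses Q where MR = MC. MR = 59 − 4Q; setting this equal to 40 gives Q = 4.75 and P = 49.5.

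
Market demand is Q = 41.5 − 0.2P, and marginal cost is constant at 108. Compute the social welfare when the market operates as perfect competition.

Inverting demand: P = 207.5 − 5Q.
Perfect competition: P = MC = 108, so 207.5 − 5Q = 108 and Q = 19.9.
CS = ½·(207.5 − 108)·19.9 = 990.025; PS = (108 − 108)·19.9 = 0; TS = 990.025.

TS = 990.025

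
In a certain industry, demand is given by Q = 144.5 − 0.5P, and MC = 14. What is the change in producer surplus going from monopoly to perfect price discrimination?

Inverting demand: P = 289 − 2Q.
Monopoly sets MR = MC: 289 − 4Q = 14 ⇒ Q = 68.75, P = 289 − 2·68.75 = 151.5.
PS = (151.5 − 14)·68.75 = 9453.125.
With perfect price discrimination, output is the efficient level Q = 137.5 (where demand meets MC), but every buyer pays their willingness to pay: CS = 0 and PS = total surplus.
PS = ½·(289 − 14)·137.5 = 18906.25.
Change in producer surplus: 18906.25 − 9453.125 = 9453.125.

Producer surplus rises by 9453.125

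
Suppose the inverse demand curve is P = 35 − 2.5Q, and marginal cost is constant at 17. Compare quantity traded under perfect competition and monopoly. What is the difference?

Q falls by 3.6

Competitive firms price at marginal cost: P = 17, giving Q = 7.2.
A monopolist chooses Q where MR = MC. MR = 35 − 5Q; setting this equal to 17 gives Q = 3.6 and P = 26.
Change in quantity traded: 3.6 − 7.2 = −3.6.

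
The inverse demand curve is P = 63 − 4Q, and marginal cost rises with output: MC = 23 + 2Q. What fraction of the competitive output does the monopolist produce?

Q_m/Q_c = 0.6

The monopolist equates marginal revenue to marginal cost: 63 − 8Q = 23 + 2Q, so Q = 4. From demand, P = 47.
Competitive equilibrium sets price equal to marginal cost: 63 − 4Q = 23 + 2Q, so Q = 20/3 and P = 109/3.
Ratio Q_m/Q_c = 4/(20/3) = 0.6.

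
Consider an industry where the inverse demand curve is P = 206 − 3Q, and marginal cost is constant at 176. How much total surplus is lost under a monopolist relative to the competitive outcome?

DWL = 37.5

Under competition P = MC = 176, so Q = (206 − 176)/3 = 10.
A monopolist chooses Q where MR = MC. MR = 206 − 6Q; setting this equal to 176 gives Q = 5 and P = 191.
DWL is the triangle between Q = 5 and Q = 10: ½·(10 − 5)·(191 − 176) = 37.5.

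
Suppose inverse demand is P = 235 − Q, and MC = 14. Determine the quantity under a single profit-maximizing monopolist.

Q = 110.5

A monopolist chooses Q where MR = MC. MR = 235 − 2Q; setting this equal to 14 gives Q = 110.5 and P = 124.5.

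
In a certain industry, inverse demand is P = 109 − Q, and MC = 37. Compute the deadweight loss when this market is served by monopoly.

Under competition P = MC = 37, so Q = (109 − 37)/1 = 72.
Monopoly sets MR = MC: 109 − 2Q = 37 ⇒ Q = 36, P = 109 − 36 = 73.
DWL is the triangle between Q = 36 and Q = 72: ½·(72 − 36)·(73 − 37) = 648.

DWL = 648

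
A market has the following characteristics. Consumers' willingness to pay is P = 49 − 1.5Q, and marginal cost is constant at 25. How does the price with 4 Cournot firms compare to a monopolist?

Cournot: P = 29.8; Monopoly: P = 37

Cournot with 4 identical firms: the symmetric best-response condition is 49 − 7.5q = 25. Each firm produces q = 3.2, total output Q = 12.8, price P = 29.8.
Monopoly sets MR = MC: 49 − 3Q = 25 ⇒ Q = 8, P = 49 − 1.5·8 = 37.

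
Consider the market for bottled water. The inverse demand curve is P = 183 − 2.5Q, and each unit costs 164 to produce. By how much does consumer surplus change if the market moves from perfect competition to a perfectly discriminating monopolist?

Competitive firms price at marginal cost: P = 164, giving Q = 7.6.
CS = ½·(183 − 164)·7.6 = 72.2.
With perfect price discrimination, output is the efficient level Q = 7.6 (where demand meets MC), but every buyer pays their willingness to pay: CS = 0 and PS = total surplus.
CS = 0.
Change in consumer surplus: 0 − 72.2 = −72.2.

Consumer surplus falls by 72.2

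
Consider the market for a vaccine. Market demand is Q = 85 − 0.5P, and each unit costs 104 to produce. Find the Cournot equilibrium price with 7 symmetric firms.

Inverting demand: P = 170 − 2Q.
Cournot with 7 identical firms: the symmetric best-response condition is 170 − 16q = 104. Each firm produces q = 4.125, total output Q = 28.875, price P = 112.25.

P = 112.25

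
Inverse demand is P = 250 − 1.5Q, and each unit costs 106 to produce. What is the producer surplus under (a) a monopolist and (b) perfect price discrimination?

Monopoly: PS = 3456; Perfect PD: PS = 6912

A monopolist chooses Q where MR = MC. MR = 250 − 3Q; setting this equal to 106 gives Q = 48 and P = 178.
PS = (178 − 106)·48 = 3456.
With perfect price discrimination, output is the efficient level Q = 96 (where demand meets MC), but every buyer pays their willingness to pay: CS = 0 and PS = total surplus.
PS = ½·(250 − 106)·96 = 6912.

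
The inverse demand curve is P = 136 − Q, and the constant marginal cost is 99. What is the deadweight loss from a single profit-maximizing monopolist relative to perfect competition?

DWL = 171.125

Perfect competition: P = MC = 99, so 136 − Q = 99 and Q = 37.
Monopoly sets MR = MC: 136 − 2Q = 99 ⇒ Q = 18.5, P = 136 − 18.5 = 117.5.
DWL is the triangle between Q = 18.5 and Q = 37: ½·(37 − 18.5)·(117.5 − 99) = 171.125.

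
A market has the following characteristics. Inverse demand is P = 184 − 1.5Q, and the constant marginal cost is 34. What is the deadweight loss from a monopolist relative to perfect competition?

Perfect competition: P = MC = 34, so 184 − 1.5Q = 34 and Q = 100.
The monopolist equates marginal revenue to marginal cost: 184 − 3Q = 34, so Q = 50. From demand, P = 109.
DWL is the triangle between Q = 50 and Q = 100: ½·(100 − 50)·(109 − 34) = 1875.

DWL = 1875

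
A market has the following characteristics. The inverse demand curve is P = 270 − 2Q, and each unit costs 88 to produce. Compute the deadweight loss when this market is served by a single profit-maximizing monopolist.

DWL = 2070.25

Under competition P = MC = 88, so Q = (270 − 88)/2 = 91.
A monopolist chooses Q where MR = MC. MR = 270 − 4Q; setting this equal to 88 gives Q = 45.5 and P = 179.
DWL is the triangle between Q = 45.5 and Q = 91: ½·(91 − 45.5)·(179 − 88) = 2070.25.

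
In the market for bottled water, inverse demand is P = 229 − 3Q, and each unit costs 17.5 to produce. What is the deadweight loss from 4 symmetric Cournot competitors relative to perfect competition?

DWL = 298.215

Under competition P = MC = 17.5, so Q = (229 − 17.5)/3 = 70.5.
Cournot with 4 identical firms: the symmetric best-response condition is 229 − 15q = 17.5. Each firm produces q = 14.1, total output Q = 56.4, price P = 59.8.
DWL is the triangle between Q = 56.4 and Q = 70.5: ½·(70.5 − 56.4)·(59.8 − 17.5) = 298.215.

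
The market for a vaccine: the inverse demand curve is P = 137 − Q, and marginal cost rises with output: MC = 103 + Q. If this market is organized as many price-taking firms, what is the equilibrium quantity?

Q = 17

Under competition P = MC: 137 − Q = 103 + Q ⇒ Q = 17, P = 120.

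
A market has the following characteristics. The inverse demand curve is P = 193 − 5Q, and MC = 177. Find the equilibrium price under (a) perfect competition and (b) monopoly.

Competition: P = 177; Monopoly: P = 185

Perfect competition: P = MC = 177, so 193 − 5Q = 177 and Q = 3.2.
A monopolist chooses Q where MR = MC. MR = 193 − 10Q; setting this equal to 177 gives Q = 1.6 and P = 185.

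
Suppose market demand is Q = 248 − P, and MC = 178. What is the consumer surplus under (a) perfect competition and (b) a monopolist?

Competition: CS = 2450; Monopoly: CS = 612.5

Inverting demand: P = 248 − Q.
Competitive firms price at marginal cost: P = 178, giving Q = 70.
CS = ½·(248 − 178)·70 = 2450.
A monopolist chooses Q where MR = MC. MR = 248 − 2Q; setting this equal to 178 gives Q = 35 and P = 213.
CS = ½·(248 − 213)·35 = 612.5.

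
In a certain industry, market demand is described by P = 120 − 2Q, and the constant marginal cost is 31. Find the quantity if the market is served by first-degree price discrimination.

A perfectly discriminating monopolist sells every unit with P(Q) ≥ MC(Q), so output equals the competitive quantity Q = 44.5. Each buyer pays their reservation price, so CS = 0 and the firm captures all surplus.

Q = 44.5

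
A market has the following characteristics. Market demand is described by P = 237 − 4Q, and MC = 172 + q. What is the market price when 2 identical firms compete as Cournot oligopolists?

With 2 symmetric Cournot firms, each firm's FOC gives 237 − 12q = 172 + q, so q = 5, Q = 2·5 = 10, and P = 197.

P = 197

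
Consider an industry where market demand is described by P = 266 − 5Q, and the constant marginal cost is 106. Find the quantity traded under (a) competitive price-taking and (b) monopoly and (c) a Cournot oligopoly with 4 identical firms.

Under competition P = MC = 106, so Q = (266 − 106)/5 = 32.
The monopolist equates marginal revenue to marginal cost: 266 − 10Q = 106, so Q = 16. From demand, P = 186.
Cournot with 4 identical firms: the symmetric best-response condition is 266 − 25q = 106. Each firm produces q = 6.4, total output Q = 25.6, price P = 138.

Competition: Q = 32; Monopoly: Q = 16; Cournot: Q = 25.6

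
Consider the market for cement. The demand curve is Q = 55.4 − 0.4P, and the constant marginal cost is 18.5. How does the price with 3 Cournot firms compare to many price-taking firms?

Cournot: P = 48.5; Competition: P = 18.5

Inverting demand: P = 138.5 − 2.5Q.
In a 3-firm Cournot equilibrium, symmetry and the first-order condition give q = (138.5 − 18.5)/(10) = 12. So Q = 36 and P = 48.5.
Competitive firms price at marginal cost: P = 18.5, giving Q = 48.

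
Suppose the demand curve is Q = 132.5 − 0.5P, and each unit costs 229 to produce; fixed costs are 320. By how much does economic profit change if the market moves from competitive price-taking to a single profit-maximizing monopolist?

π rises by 162

Inverting demand: P = 265 − 2Q.
Under competition P = MC = 229, so Q = (265 − 229)/2 = 18.
Profit = (229 − 229)·18 − 320 = −320.
Monopoly sets MR = MC: 265 − 4Q = 229 ⇒ Q = 9, P = 265 − 2·9 = 247.
Profit = (247 − 229)·9 − 320 = −158.
Change in economic profit: −158 − −320 = 162.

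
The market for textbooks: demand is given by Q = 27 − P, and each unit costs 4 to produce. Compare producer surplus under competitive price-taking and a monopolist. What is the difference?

Inverting demand: P = 27 − Q.
Perfect competition: P = MC = 4, so 27 − Q = 4 and Q = 23.
PS = (4 − 4)·23 = 0.
Monopoly sets MR = MC: 27 − 2Q = 4 ⇒ Q = 11.5, P = 27 − 11.5 = 15.5.
PS = (15.5 − 4)·11.5 = 132.25.
Change in producer surplus: 132.25 − 0 = 132.25.

PS rises by 132.25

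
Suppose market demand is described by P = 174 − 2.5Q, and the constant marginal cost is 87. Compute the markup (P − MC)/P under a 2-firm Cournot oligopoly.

Lerner index = 0.25

Cournot with 2 identical firms: the symmetric best-response condition is 174 − 7.5q = 87. Each firm produces q = 11.6, total output Q = 23.2, price P = 116.
Lerner index = (P − MC)/P = (116 − 87)/116 = 0.25.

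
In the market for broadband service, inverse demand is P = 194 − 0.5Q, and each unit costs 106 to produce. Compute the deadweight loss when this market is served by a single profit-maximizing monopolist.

DWL = 1936

Perfect competition: P = MC = 106, so 194 − 0.5Q = 106 and Q = 176.
Monopoly sets MR = MC: 194 − Q = 106 ⇒ Q = 88, P = 194 − 0.5·88 = 150.
DWL is the triangle between Q = 88 and Q = 176: ½·(176 − 88)·(150 − 106) = 1936.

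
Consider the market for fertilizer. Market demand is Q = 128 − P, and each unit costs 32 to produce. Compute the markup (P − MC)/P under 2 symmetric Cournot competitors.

Inverting demand: P = 128 − Q.
Cournot with 2 identical firms: the symmetric best-response condition is 128 − 3q = 32. Each firm produces q = 32, total output Q = 64, price P = 64.
Lerner index = (P − MC)/P = (64 − 32)/64 = 0.5.

Lerner index = 0.5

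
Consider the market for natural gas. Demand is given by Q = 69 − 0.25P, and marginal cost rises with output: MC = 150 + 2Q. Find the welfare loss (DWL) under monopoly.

DWL = 211.68

Inverting demand: P = 276 − 4Q.
Competitive equilibrium sets price equal to marginal cost: 276 − 4Q = 150 + 2Q, so Q = 21 and P = 192.
A monopolist chooses Q where MR = MC. MR = 276 − 8Q; setting this equal to 150 + 2Q gives Q = 12.6 and P = 225.6.
CS = ½·(276 − 192)·21 = 882; PS = (192·21 − 150·21 − ½·2·21²) = 441; TS = 1323.
CS = ½·(276 − 225.6)·12.6 = 317.52; PS = (225.6·12.6 − 150·12.6 − ½·2·12.6²) = 793.8; TS = 1111.32.
DWL = 1323 − 1111.32 = 211.68.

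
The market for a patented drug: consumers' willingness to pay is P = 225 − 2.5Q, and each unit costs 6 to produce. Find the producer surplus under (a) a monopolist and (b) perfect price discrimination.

Monopoly: PS = 4796.1; Perfect PD: PS = 9592.2

Monopoly sets MR = MC: 225 − 5Q = 6 ⇒ Q = 43.8, P = 225 − 2.5·43.8 = 115.5.
PS = (115.5 − 6)·43.8 = 4796.1.
A perfectly discriminating monopolist sells every unit with P(Q) ≥ MC(Q), so output equals the competitive quantity Q = 87.6. Each buyer pays their reservation price, so CS = 0 and the firm captures all surplus.
PS = ½·(225 − 6)·87.6 = 9592.2.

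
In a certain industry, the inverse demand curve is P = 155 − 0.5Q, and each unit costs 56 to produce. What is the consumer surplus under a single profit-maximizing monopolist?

The monopolist equates marginal revenue to marginal cost: 155 − Q = 56, so Q = 99. From demand, P = 105.5.
CS = ½·(155 − 105.5)·99 = 2450.25.

CS = 2450.25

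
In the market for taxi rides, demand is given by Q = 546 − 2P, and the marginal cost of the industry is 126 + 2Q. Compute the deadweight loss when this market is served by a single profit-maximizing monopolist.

DWL = 120.05

Inverting demand: P = 273 − 0.5Q.
Competitive equilibrium sets price equal to marginal cost: 273 − 0.5Q = 126 + 2Q, so Q = 58.8 and P = 243.6.
The monopolist equates marginal revenue to marginal cost: 273 − Q = 126 + 2Q, so Q = 49. From demand, P = 248.5.
CS = ½·(273 − 243.6)·58.8 = 864.36; PS = (243.6·58.8 − 126·58.8 − ½·2·58.8²) = 3457.44; TS = 4321.8.
CS = ½·(273 − 248.5)·49 = 600.25; PS = (248.5·49 − 126·49 − ½·2·49²) = 3601.5; TS = 4201.75.
DWL = 4321.8 − 4201.75 = 120.05.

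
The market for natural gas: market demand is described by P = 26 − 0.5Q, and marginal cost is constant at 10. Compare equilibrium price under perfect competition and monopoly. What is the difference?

Under competition P = MC = 10, so Q = (26 − 10)/0.5 = 32.
Monopoly sets MR = MC: 26 − Q = 10 ⇒ Q = 16, P = 26 − 0.5·16 = 18.
Change in equilibrium price: 18 − 10 = 8.

P rises by 8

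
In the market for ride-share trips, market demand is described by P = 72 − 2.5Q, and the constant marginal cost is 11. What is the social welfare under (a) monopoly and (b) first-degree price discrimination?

Monopoly: TS = 558.15; Perfect PD: TS = 744.2

Monopoly sets MR = MC: 72 − 5Q = 11 ⇒ Q = 12.2, P = 72 − 2.5·12.2 = 41.5.
CS = ½·(72 − 41.5)·12.2 = 186.05; PS = (41.5 − 11)·12.2 = 372.1; TS = 558.15.
Under first-degree price discrimination the firm charges each unit its demand price and produces up to where P = MC, i.e. Q = 24.4. Consumer surplus is zero; producer surplus equals total surplus.
TS = 744.2 (equal to competitive TS).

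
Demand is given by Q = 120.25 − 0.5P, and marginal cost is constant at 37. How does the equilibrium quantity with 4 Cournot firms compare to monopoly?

Inverting demand: P = 240.5 − 2Q.
Cournot with 4 identical firms: the symmetric best-response condition is 240.5 − 10q = 37. Each firm produces q = 20.35, total output Q = 81.4, price P = 77.7.
A monopolist chooses Q where MR = MC. MR = 240.5 − 4Q; setting this equal to 37 gives Q = 50.875 and P = 138.75.

Cournot: Q = 81.4; Monopoly: Q = 50.875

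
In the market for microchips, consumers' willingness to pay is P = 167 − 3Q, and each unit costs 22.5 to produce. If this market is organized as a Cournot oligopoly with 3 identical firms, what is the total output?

Q = 36.125

In a 3-firm Cournot equilibrium, symmetry and the first-order condition give q = (167 − 22.5)/(12) = 289/24. So Q = 36.125 and P = 58.625.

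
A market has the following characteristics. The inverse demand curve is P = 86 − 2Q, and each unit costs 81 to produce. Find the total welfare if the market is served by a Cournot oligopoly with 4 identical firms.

Cournot with 4 identical firms: the symmetric best-response condition is 86 − 10q = 81. Each firm produces q = 0.5, total output Q = 2, price P = 82.
CS = ½·(86 − 82)·2 = 4; PS = (82 − 81)·2 = 2; TS = 6.

TS = 6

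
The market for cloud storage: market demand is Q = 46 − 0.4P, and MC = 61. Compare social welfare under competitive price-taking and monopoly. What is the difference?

Inverting demand: P = 115 − 2.5Q.
Under competition P = MC = 61, so Q = (115 − 61)/2.5 = 21.6.
CS = ½·(115 − 61)·21.6 = 583.2; PS = (61 − 61)·21.6 = 0; TS = 583.2.
A monopolist chooses Q where MR = MC. MR = 115 − 5Q; setting this equal to 61 gives Q = 10.8 and P = 88.
CS = ½·(115 − 88)·10.8 = 145.8; PS = (88 − 61)·10.8 = 291.6; TS = 437.4.
Change in social welfare: 437.4 − 583.2 = −145.8.

TS falls by 145.8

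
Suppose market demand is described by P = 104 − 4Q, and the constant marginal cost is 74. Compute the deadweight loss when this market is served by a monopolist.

DWL = 28.125

Perfect competition: P = MC = 74, so 104 − 4Q = 74 and Q = 7.5.
The monopolist equates marginal revenue to marginal cost: 104 − 8Q = 74, so Q = 3.75. From demand, P = 89.
DWL is the triangle between Q = 3.75 and Q = 7.5: ½·(7.5 − 3.75)·(89 − 74) = 28.125.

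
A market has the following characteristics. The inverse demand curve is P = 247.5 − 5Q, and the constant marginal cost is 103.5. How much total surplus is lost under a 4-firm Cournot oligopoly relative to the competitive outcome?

DWL = 82.944

Perfect competition: P = MC = 103.5, so 247.5 − 5Q = 103.5 and Q = 28.8.
With 4 symmetric Cournot firms, each firm's FOC gives 247.5 − 25q = 103.5, so q = 5.76, Q = 4·5.76 = 23.04, and P = 132.3.
DWL is the triangle between Q = 23.04 and Q = 28.8: ½·(28.8 − 23.04)·(132.3 − 103.5) = 82.944.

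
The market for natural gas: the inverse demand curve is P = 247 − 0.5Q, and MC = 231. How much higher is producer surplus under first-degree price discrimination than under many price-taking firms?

PS rises by 256

Perfect competition: P = MC = 231, so 247 − 0.5Q = 231 and Q = 32.
PS = (231 − 231)·32 = 0.
With perfect price discrimination, output is the efficient level Q = 32 (where demand meets MC), but every buyer pays their willingness to pay: CS = 0 and PS = total surplus.
PS = ½·(247 − 231)·32 = 256.
Change in producer surplus: 256 − 0 = 256.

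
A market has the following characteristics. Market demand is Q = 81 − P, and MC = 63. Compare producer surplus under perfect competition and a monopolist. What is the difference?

Producer surplus rises by 81

Inverting demand: P = 81 − Q.
Competitive firms price at marginal cost: P = 63, giving Q = 18.
PS = (63 − 63)·18 = 0.
The monopolist equates marginal revenue to marginal cost: 81 − 2Q = 63, so Q = 9. From demand, P = 72.
PS = (72 − 63)·9 = 81.
Change in producer surplus: 81 − 0 = 81.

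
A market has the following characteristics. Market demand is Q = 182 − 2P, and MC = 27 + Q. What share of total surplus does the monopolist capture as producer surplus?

PS/TS = 0.8

Inverting demand: P = 91 − 0.5Q.
Monopoly sets MR = MC: 91 − Q = 27 + Q ⇒ Q = 32, P = 91 − 0.5·32 = 75.
CS = ½·(91 − 75)·32 = 256.
PS = P·Q − VC(Q) = 75·32 − (27·32 + ½·1·32²) = 1024.
Share captured = PS/TS = 1024/1280 = 0.8.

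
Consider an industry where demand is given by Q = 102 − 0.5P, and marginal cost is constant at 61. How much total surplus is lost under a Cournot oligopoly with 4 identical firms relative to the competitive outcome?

Inverting demand: P = 204 − 2Q.
Competitive firms price at marginal cost: P = 61, giving Q = 71.5.
With 4 symmetric Cournot firms, each firm's FOC gives 204 − 10q = 61, so q = 14.3, Q = 4·14.3 = 57.2, and P = 89.6.
DWL is the triangle between Q = 57.2 and Q = 71.5: ½·(71.5 − 57.2)·(89.6 − 61) = 204.49.

DWL = 204.49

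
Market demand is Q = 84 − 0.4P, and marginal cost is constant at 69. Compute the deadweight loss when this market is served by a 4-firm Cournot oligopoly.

Inverting demand: P = 210 − 2.5Q.
Under competition P = MC = 69, so Q = (210 − 69)/2.5 = 56.4.
Cournot with 4 identical firms: the symmetric best-response condition is 210 − 12.5q = 69. Each firm produces q = 11.28, total output Q = 45.12, price P = 97.2.
DWL is the triangle between Q = 45.12 and Q = 56.4: ½·(56.4 − 45.12)·(97.2 − 69) = 159.048.

DWL = 159.048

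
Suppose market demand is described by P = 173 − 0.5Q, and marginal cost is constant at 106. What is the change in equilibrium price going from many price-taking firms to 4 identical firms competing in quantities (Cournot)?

Equilibrium price rises by 13.4

Competitive firms price at marginal cost: P = 106, giving Q = 134.
Cournot with 4 identical firms: the symmetric best-response condition is 173 − 2.5q = 106. Each firm produces q = 26.8, total output Q = 107.2, price P = 119.4.
Change in equilibrium price: 119.4 − 106 = 13.4.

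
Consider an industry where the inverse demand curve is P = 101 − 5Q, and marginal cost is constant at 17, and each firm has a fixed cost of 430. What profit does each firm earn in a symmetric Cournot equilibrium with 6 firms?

Cournot with 6 identical firms: the symmetric best-response condition is 101 − 35q = 17. Each firm produces q = 2.4, total output Q = 14.4, price P = 29.
Each firm's profit = (29 − 17)·2.4 − 430 = −401.2.

π_i = −401.2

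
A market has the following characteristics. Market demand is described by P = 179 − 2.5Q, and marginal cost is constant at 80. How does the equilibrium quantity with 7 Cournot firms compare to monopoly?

With 7 symmetric Cournot firms, each firm's FOC gives 179 − 20q = 80, so q = 4.95, Q = 7·4.95 = 34.65, and P = 92.375.
The monopolist equates marginal revenue to marginal cost: 179 − 5Q = 80, so Q = 19.8. From demand, P = 129.5.

Cournot: Q = 34.65; Monopoly: Q = 19.8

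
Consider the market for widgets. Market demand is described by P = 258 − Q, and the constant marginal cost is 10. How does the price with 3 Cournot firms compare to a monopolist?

Cournot: P = 72; Monopoly: P = 134

With 3 symmetric Cournot firms, each firm's FOC gives 258 − 4q = 10, so q = 62, Q = 3·62 = 186, and P = 72.
Monopoly sets MR = MC: 258 − 2Q = 10 ⇒ Q = 124, P = 258 − 124 = 134.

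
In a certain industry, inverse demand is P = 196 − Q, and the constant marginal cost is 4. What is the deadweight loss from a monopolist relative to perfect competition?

DWL = 4608

Competitive firms price at marginal cost: P = 4, giving Q = 192.
A monopolist chooses Q where MR = MC. MR = 196 − 2Q; setting this equal to 4 gives Q = 96 and P = 100.
DWL is the triangle between Q = 96 and Q = 192: ½·(192 − 96)·(100 − 4) = 4608.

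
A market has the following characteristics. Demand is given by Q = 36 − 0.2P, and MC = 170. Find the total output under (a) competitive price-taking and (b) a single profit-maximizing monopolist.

Competition: Q = 2; Monopoly: Q = 1

Inverting demand: P = 180 − 5Q.
Under competition P = MC = 170, so Q = (180 − 170)/5 = 2.
Monopoly sets MR = MC: 180 − 10Q = 170 ⇒ Q = 1, P = 180 − 5·1 = 175.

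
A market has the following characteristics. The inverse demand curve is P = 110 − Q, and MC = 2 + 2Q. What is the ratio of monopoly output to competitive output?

Q_m/Q_c = 0.75

Monopoly sets MR = MC: 110 − 2Q = 2 + 2Q ⇒ Q = 27, P = 110 − 27 = 83.
Competitive equilibrium sets price equal to marginal cost: 110 − Q = 2 + 2Q, so Q = 36 and P = 74.
Ratio Q_m/Q_c = 27/36 = 0.75.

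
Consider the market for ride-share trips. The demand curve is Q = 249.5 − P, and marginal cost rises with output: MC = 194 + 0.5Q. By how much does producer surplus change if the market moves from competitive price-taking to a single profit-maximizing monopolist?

Producer surplus rises by 273.8

Inverting demand: P = 249.5 − Q.
Under competition P = MC: 249.5 − Q = 194 + 0.5Q ⇒ Q = 37, P = 212.5.
PS = P·Q − VC(Q) = 212.5·37 − (194·37 + ½·0.5·37²) = 342.25.
A monopolist chooses Q where MR = MC. MR = 249.5 − 2Q; setting this equal to 194 + 0.5Q gives Q = 22.2 and P = 227.3.
PS = P·Q − VC(Q) = 227.3·22.2 − (194·22.2 + ½·0.5·22.2²) = 616.05.
Change in producer surplus: 616.05 − 342.25 = 273.8.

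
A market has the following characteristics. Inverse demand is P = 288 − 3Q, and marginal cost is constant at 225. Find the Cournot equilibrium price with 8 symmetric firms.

With 8 symmetric Cournot firms, each firm's FOC gives 288 − 27q = 225, so q = 7/3, Q = 8·7/3 = 56/3, and P = 232.

P = 232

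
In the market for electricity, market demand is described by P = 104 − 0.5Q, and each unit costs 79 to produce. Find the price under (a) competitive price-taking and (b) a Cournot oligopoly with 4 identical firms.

Competition: P = 79; Cournot: P = 84

Competitive firms price at marginal cost: P = 79, giving Q = 50.
Cournot with 4 identical firms: the symmetric best-response condition is 104 − 2.5q = 79. Each firm produces q = 10, total output Q = 40, price P = 84.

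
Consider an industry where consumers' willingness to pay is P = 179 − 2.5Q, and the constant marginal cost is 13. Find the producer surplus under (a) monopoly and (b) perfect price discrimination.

Monopoly sets MR = MC: 179 − 5Q = 13 ⇒ Q = 33.2, P = 179 − 2.5·33.2 = 96.
PS = (96 − 13)·33.2 = 2755.6.
A perfectly discriminating monopolist sells every unit with P(Q) ≥ MC(Q), so output equals the competitive quantity Q = 66.4. Each buyer pays their reservation price, so CS = 0 and the firm captures all surplus.
PS = ½·(179 − 13)·66.4 = 5511.2.

Monopoly: PS = 2755.6; Perfect PD: PS = 5511.2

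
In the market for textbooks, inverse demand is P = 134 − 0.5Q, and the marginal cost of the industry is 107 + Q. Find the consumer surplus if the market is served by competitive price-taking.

CS = 81

Under competition P = MC: 134 − 0.5Q = 107 + Q ⇒ Q = 18, P = 125.
CS = ½·(134 − 125)·18 = 81.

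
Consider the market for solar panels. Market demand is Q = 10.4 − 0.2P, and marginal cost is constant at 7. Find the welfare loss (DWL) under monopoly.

DWL = 50.625

Inverting demand: P = 52 − 5Q.
Competitive firms price at marginal cost: P = 7, giving Q = 9.
The monopolist equates marginal revenue to marginal cost: 52 − 10Q = 7, so Q = 4.5. From demand, P = 29.5.
DWL is the triangle between Q = 4.5 and Q = 9: ½·(9 − 4.5)·(29.5 − 7) = 50.625.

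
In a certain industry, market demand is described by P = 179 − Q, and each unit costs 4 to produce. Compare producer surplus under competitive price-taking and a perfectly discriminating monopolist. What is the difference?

Competitive firms price at marginal cost: P = 4, giving Q = 175.
PS = (4 − 4)·175 = 0.
With perfect price discrimination, output is the efficient level Q = 175 (where demand meets MC), but every buyer pays their willingness to pay: CS = 0 and PS = total surplus.
PS = ½·(179 − 4)·175 = 15312.5.
Change in producer surplus: 15312.5 − 0 = 15312.5.

PS rises by 15312.5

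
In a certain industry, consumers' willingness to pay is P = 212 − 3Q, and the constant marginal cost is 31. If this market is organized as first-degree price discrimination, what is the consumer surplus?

With perfect price discrimination, output is the efficient level Q = 181/3 (where demand meets MC), but every buyer pays their willingness to pay: CS = 0 and PS = total surplus.
CS = 0.

CS = 0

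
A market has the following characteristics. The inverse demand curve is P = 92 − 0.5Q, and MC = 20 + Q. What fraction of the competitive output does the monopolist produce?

A monopolist chooses Q where MR = MC. MR = 92 − Q; setting this equal to 20 + Q gives Q = 36 and P = 74.
Under competition P = MC: 92 − 0.5Q = 20 + Q ⇒ Q = 48, P = 68.
Ratio Q_m/Q_c = 36/48 = 0.75.

Q_m/Q_c = 0.75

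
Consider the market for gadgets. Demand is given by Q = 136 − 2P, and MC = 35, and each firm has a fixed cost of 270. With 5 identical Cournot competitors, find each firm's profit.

π_i = −209.5

Inverting demand: P = 68 − 0.5Q.
With 5 symmetric Cournot firms, each firm's FOC gives 68 − 3q = 35, so q = 11, Q = 5·11 = 55, and P = 40.5.
Each firm's profit = (40.5 − 35)·11 − 270 = −209.5.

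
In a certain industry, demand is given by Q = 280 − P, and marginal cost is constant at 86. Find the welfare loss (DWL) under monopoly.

DWL = 4704.5

Inverting demand: P = 280 − Q.
Competitive firms price at marginal cost: P = 86, giving Q = 194.
A monopolist chooses Q where MR = MC. MR = 280 − 2Q; setting this equal to 86 gives Q = 97 and P = 183.
DWL is the triangle between Q = 97 and Q = 194: ½·(194 − 97)·(183 − 86) = 4704.5.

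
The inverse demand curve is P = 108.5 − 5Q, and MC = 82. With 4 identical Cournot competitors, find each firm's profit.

π_i = 5.618

In a 4-firm Cournot equilibrium, symmetry and the first-order condition give q = (108.5 − 82)/(25) = 1.06. So Q = 4.24 and P = 87.3.
Each firm's profit = (87.3 − 82)·1.06 = 5.618.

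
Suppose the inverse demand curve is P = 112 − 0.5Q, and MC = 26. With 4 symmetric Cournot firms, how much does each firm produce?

q_i = 34.4

In a 4-firm Cournot equilibrium, symmetry and the first-order condition give q = (112 − 26)/(2.5) = 34.4. So Q = 137.6 and P = 43.2.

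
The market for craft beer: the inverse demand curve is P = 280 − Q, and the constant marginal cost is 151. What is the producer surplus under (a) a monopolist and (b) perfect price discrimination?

Monopoly: PS = 4160.25; Perfect PD: PS = 8320.5

Monopoly sets MR = MC: 280 − 2Q = 151 ⇒ Q = 64.5, P = 280 − 64.5 = 215.5.
PS = (215.5 − 151)·64.5 = 4160.25.
A perfectly discriminating monopolist sells every unit with P(Q) ≥ MC(Q), so output equals the competitive quantity Q = 129. Each buyer pays their reservation price, so CS = 0 and the firm captures all surplus.
PS = ½·(280 − 151)·129 = 8320.5.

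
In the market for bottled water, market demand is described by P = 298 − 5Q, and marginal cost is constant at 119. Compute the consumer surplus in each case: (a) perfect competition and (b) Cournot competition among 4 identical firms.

Competition: CS = 3204.1; Cournot: CS = 2050.624

Under competition P = MC = 119, so Q = (298 − 119)/5 = 35.8.
CS = ½·(298 − 119)·35.8 = 3204.1.
With 4 symmetric Cournot firms, each firm's FOC gives 298 − 25q = 119, so q = 7.16, Q = 4·7.16 = 28.64, and P = 154.8.
CS = ½·(298 − 154.8)·28.64 = 2050.624.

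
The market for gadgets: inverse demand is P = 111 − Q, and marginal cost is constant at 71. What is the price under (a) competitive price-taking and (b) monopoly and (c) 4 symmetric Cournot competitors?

Competition: P = 71; Monopoly: P = 91; Cournot: P = 79

Perfect competition: P = MC = 71, so 111 − Q = 71 and Q = 40.
Monopoly sets MR = MC: 111 − 2Q = 71 ⇒ Q = 20, P = 111 − 20 = 91.
In a 4-firm Cournot equilibrium, symmetry and the first-order condition give q = (111 − 71)/(5) = 8. So Q = 32 and P = 79.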